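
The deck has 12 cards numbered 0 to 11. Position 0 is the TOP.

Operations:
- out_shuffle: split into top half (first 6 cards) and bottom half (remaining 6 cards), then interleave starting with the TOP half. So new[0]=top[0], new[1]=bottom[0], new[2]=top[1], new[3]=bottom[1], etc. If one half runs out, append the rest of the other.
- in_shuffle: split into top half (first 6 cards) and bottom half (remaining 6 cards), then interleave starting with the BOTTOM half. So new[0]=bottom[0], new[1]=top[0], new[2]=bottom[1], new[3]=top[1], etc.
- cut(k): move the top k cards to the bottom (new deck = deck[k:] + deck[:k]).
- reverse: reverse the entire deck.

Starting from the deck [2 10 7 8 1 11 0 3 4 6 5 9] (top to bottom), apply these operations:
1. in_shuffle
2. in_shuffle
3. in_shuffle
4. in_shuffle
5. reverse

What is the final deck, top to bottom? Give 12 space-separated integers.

After op 1 (in_shuffle): [0 2 3 10 4 7 6 8 5 1 9 11]
After op 2 (in_shuffle): [6 0 8 2 5 3 1 10 9 4 11 7]
After op 3 (in_shuffle): [1 6 10 0 9 8 4 2 11 5 7 3]
After op 4 (in_shuffle): [4 1 2 6 11 10 5 0 7 9 3 8]
After op 5 (reverse): [8 3 9 7 0 5 10 11 6 2 1 4]

Answer: 8 3 9 7 0 5 10 11 6 2 1 4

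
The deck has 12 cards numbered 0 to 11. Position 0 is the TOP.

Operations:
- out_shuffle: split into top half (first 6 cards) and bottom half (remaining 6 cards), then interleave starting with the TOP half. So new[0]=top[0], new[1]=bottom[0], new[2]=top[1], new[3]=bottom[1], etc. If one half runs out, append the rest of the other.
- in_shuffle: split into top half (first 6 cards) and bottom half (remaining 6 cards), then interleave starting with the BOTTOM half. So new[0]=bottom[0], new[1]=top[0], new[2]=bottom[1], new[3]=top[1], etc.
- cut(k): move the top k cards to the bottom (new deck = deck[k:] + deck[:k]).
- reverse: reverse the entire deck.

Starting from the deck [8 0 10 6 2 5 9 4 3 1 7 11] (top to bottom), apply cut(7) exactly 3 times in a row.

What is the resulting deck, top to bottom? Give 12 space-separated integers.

Answer: 1 7 11 8 0 10 6 2 5 9 4 3

Derivation:
After op 1 (cut(7)): [4 3 1 7 11 8 0 10 6 2 5 9]
After op 2 (cut(7)): [10 6 2 5 9 4 3 1 7 11 8 0]
After op 3 (cut(7)): [1 7 11 8 0 10 6 2 5 9 4 3]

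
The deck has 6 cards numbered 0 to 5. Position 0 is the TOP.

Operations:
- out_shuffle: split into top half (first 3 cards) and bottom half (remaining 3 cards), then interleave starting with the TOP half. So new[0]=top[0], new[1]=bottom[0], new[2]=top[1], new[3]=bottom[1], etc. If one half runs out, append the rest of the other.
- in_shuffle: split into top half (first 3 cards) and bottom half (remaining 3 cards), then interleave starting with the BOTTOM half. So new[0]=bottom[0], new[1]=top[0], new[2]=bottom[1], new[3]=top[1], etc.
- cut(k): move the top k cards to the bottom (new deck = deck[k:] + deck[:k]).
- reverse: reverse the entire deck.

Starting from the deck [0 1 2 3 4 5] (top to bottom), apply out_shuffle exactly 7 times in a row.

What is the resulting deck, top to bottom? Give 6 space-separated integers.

After op 1 (out_shuffle): [0 3 1 4 2 5]
After op 2 (out_shuffle): [0 4 3 2 1 5]
After op 3 (out_shuffle): [0 2 4 1 3 5]
After op 4 (out_shuffle): [0 1 2 3 4 5]
After op 5 (out_shuffle): [0 3 1 4 2 5]
After op 6 (out_shuffle): [0 4 3 2 1 5]
After op 7 (out_shuffle): [0 2 4 1 3 5]

Answer: 0 2 4 1 3 5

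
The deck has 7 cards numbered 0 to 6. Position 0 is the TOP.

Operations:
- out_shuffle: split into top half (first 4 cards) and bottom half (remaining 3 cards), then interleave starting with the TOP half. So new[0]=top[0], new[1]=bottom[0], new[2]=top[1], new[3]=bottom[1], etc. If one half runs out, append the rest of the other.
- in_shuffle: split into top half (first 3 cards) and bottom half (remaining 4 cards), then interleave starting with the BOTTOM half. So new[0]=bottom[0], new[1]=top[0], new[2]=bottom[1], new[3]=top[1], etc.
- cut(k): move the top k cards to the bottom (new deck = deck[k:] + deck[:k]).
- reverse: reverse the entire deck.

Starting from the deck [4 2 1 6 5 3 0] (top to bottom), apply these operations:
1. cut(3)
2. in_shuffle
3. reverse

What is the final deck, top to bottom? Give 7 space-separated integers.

Answer: 1 3 2 5 4 6 0

Derivation:
After op 1 (cut(3)): [6 5 3 0 4 2 1]
After op 2 (in_shuffle): [0 6 4 5 2 3 1]
After op 3 (reverse): [1 3 2 5 4 6 0]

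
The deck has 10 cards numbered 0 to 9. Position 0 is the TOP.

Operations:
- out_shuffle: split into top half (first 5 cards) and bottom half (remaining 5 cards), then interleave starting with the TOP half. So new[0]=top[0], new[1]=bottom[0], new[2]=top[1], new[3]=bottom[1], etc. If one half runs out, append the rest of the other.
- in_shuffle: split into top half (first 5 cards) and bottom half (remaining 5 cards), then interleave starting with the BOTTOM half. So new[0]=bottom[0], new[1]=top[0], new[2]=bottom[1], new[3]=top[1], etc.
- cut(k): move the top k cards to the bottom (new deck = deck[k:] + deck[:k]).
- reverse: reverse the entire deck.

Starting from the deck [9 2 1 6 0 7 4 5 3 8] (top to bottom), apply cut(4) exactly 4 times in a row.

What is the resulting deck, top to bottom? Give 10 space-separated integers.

Answer: 4 5 3 8 9 2 1 6 0 7

Derivation:
After op 1 (cut(4)): [0 7 4 5 3 8 9 2 1 6]
After op 2 (cut(4)): [3 8 9 2 1 6 0 7 4 5]
After op 3 (cut(4)): [1 6 0 7 4 5 3 8 9 2]
After op 4 (cut(4)): [4 5 3 8 9 2 1 6 0 7]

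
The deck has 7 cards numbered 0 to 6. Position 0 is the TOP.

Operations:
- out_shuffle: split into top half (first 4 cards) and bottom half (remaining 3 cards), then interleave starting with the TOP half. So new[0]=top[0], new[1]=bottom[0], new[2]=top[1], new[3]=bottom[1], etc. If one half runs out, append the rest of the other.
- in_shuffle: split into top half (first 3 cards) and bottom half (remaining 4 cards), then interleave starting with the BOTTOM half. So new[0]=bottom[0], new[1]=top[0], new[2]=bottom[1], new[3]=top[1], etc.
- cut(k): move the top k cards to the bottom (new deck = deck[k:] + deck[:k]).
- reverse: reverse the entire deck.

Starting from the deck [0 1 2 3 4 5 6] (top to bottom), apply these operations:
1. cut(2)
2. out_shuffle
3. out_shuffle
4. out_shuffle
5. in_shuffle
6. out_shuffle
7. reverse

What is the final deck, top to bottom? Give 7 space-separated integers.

After op 1 (cut(2)): [2 3 4 5 6 0 1]
After op 2 (out_shuffle): [2 6 3 0 4 1 5]
After op 3 (out_shuffle): [2 4 6 1 3 5 0]
After op 4 (out_shuffle): [2 3 4 5 6 0 1]
After op 5 (in_shuffle): [5 2 6 3 0 4 1]
After op 6 (out_shuffle): [5 0 2 4 6 1 3]
After op 7 (reverse): [3 1 6 4 2 0 5]

Answer: 3 1 6 4 2 0 5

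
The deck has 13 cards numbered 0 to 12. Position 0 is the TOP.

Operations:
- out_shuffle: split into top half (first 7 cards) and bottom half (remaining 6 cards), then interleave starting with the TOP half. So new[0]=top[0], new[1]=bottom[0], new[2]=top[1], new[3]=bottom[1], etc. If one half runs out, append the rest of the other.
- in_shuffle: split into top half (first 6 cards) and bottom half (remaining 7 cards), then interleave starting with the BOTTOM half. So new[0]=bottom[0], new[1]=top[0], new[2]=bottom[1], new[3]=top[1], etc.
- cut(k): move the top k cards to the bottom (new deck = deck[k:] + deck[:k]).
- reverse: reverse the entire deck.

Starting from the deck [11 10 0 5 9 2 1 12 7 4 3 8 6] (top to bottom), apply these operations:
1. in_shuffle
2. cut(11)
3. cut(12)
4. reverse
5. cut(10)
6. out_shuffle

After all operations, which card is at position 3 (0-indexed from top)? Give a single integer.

Answer: 7

Derivation:
After op 1 (in_shuffle): [1 11 12 10 7 0 4 5 3 9 8 2 6]
After op 2 (cut(11)): [2 6 1 11 12 10 7 0 4 5 3 9 8]
After op 3 (cut(12)): [8 2 6 1 11 12 10 7 0 4 5 3 9]
After op 4 (reverse): [9 3 5 4 0 7 10 12 11 1 6 2 8]
After op 5 (cut(10)): [6 2 8 9 3 5 4 0 7 10 12 11 1]
After op 6 (out_shuffle): [6 0 2 7 8 10 9 12 3 11 5 1 4]
Position 3: card 7.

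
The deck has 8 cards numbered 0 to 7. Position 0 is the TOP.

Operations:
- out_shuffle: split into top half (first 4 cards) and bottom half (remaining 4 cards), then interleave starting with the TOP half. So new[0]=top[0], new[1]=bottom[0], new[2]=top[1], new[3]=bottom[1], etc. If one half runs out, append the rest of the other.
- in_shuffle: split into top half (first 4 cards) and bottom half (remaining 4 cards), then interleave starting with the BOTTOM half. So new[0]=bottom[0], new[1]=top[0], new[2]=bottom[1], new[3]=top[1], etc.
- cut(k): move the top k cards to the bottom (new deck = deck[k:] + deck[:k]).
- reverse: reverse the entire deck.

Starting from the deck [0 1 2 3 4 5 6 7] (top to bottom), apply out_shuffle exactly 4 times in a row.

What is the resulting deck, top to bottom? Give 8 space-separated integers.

After op 1 (out_shuffle): [0 4 1 5 2 6 3 7]
After op 2 (out_shuffle): [0 2 4 6 1 3 5 7]
After op 3 (out_shuffle): [0 1 2 3 4 5 6 7]
After op 4 (out_shuffle): [0 4 1 5 2 6 3 7]

Answer: 0 4 1 5 2 6 3 7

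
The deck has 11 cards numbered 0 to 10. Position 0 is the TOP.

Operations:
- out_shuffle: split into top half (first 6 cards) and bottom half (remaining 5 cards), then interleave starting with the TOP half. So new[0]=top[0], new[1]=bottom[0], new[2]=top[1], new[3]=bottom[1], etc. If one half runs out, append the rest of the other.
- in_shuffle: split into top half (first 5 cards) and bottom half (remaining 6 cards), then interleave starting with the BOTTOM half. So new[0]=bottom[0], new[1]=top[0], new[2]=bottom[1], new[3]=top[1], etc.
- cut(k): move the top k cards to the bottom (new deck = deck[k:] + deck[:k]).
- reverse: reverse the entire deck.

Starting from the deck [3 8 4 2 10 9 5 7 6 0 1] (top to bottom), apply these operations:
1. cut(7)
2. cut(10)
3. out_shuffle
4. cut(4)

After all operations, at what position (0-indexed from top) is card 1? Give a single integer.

Answer: 4

Derivation:
After op 1 (cut(7)): [7 6 0 1 3 8 4 2 10 9 5]
After op 2 (cut(10)): [5 7 6 0 1 3 8 4 2 10 9]
After op 3 (out_shuffle): [5 8 7 4 6 2 0 10 1 9 3]
After op 4 (cut(4)): [6 2 0 10 1 9 3 5 8 7 4]
Card 1 is at position 4.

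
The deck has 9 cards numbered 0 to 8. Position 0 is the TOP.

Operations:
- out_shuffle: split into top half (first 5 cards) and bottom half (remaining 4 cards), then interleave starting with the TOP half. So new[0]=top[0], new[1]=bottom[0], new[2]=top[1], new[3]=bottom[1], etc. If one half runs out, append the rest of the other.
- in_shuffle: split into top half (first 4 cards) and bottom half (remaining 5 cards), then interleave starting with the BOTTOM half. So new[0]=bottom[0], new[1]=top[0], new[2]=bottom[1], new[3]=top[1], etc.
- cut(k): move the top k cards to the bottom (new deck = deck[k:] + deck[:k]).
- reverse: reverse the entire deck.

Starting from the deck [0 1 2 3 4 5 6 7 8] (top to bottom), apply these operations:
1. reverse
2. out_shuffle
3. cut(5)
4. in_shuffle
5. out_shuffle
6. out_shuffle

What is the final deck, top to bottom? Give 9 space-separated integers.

Answer: 8 4 0 5 1 6 2 7 3

Derivation:
After op 1 (reverse): [8 7 6 5 4 3 2 1 0]
After op 2 (out_shuffle): [8 3 7 2 6 1 5 0 4]
After op 3 (cut(5)): [1 5 0 4 8 3 7 2 6]
After op 4 (in_shuffle): [8 1 3 5 7 0 2 4 6]
After op 5 (out_shuffle): [8 0 1 2 3 4 5 6 7]
After op 6 (out_shuffle): [8 4 0 5 1 6 2 7 3]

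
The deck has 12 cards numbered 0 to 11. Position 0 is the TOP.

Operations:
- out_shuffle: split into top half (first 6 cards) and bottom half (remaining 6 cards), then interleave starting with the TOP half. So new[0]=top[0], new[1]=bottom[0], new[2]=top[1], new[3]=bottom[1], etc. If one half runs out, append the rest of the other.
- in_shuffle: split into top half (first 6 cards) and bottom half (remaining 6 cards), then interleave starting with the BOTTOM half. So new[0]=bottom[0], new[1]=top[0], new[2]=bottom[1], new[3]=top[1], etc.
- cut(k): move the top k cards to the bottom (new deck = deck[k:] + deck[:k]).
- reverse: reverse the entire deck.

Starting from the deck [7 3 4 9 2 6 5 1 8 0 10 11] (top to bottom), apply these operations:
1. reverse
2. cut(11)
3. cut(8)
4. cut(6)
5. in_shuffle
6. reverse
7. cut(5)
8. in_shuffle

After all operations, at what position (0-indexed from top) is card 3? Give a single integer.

Answer: 1

Derivation:
After op 1 (reverse): [11 10 0 8 1 5 6 2 9 4 3 7]
After op 2 (cut(11)): [7 11 10 0 8 1 5 6 2 9 4 3]
After op 3 (cut(8)): [2 9 4 3 7 11 10 0 8 1 5 6]
After op 4 (cut(6)): [10 0 8 1 5 6 2 9 4 3 7 11]
After op 5 (in_shuffle): [2 10 9 0 4 8 3 1 7 5 11 6]
After op 6 (reverse): [6 11 5 7 1 3 8 4 0 9 10 2]
After op 7 (cut(5)): [3 8 4 0 9 10 2 6 11 5 7 1]
After op 8 (in_shuffle): [2 3 6 8 11 4 5 0 7 9 1 10]
Card 3 is at position 1.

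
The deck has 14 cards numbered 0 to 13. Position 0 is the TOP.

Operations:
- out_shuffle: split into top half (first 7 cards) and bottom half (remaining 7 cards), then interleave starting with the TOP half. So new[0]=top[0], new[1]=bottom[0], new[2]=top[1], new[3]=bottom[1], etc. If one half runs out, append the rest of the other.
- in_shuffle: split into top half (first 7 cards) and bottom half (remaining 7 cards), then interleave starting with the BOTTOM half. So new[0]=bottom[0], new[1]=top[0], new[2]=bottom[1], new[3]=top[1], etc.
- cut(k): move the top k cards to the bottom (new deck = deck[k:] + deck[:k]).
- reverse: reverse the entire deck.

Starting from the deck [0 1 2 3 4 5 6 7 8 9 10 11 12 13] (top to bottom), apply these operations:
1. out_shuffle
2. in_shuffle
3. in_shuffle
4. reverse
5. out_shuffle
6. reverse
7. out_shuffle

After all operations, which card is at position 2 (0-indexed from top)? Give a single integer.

After op 1 (out_shuffle): [0 7 1 8 2 9 3 10 4 11 5 12 6 13]
After op 2 (in_shuffle): [10 0 4 7 11 1 5 8 12 2 6 9 13 3]
After op 3 (in_shuffle): [8 10 12 0 2 4 6 7 9 11 13 1 3 5]
After op 4 (reverse): [5 3 1 13 11 9 7 6 4 2 0 12 10 8]
After op 5 (out_shuffle): [5 6 3 4 1 2 13 0 11 12 9 10 7 8]
After op 6 (reverse): [8 7 10 9 12 11 0 13 2 1 4 3 6 5]
After op 7 (out_shuffle): [8 13 7 2 10 1 9 4 12 3 11 6 0 5]
Position 2: card 7.

Answer: 7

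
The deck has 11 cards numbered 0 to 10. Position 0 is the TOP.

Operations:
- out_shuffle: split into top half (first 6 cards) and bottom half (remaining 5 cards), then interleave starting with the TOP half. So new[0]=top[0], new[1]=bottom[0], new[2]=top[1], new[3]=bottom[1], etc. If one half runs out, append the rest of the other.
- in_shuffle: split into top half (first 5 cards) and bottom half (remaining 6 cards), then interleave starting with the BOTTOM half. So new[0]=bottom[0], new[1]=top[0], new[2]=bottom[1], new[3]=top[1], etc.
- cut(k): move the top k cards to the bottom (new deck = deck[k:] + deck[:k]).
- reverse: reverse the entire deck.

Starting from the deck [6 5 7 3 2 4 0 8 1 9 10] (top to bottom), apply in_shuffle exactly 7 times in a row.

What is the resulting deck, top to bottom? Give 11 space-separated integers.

After op 1 (in_shuffle): [4 6 0 5 8 7 1 3 9 2 10]
After op 2 (in_shuffle): [7 4 1 6 3 0 9 5 2 8 10]
After op 3 (in_shuffle): [0 7 9 4 5 1 2 6 8 3 10]
After op 4 (in_shuffle): [1 0 2 7 6 9 8 4 3 5 10]
After op 5 (in_shuffle): [9 1 8 0 4 2 3 7 5 6 10]
After op 6 (in_shuffle): [2 9 3 1 7 8 5 0 6 4 10]
After op 7 (in_shuffle): [8 2 5 9 0 3 6 1 4 7 10]

Answer: 8 2 5 9 0 3 6 1 4 7 10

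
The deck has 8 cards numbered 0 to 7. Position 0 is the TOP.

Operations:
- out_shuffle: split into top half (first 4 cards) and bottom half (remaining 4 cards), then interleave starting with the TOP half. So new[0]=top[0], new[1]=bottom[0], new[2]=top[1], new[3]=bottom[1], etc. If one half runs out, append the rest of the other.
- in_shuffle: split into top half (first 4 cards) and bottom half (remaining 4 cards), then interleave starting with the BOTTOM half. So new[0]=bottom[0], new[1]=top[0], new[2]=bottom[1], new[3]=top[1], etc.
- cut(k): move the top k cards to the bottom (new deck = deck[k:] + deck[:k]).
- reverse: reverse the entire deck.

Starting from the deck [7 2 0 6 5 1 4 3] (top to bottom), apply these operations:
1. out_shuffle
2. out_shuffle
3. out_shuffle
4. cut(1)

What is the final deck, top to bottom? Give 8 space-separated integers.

After op 1 (out_shuffle): [7 5 2 1 0 4 6 3]
After op 2 (out_shuffle): [7 0 5 4 2 6 1 3]
After op 3 (out_shuffle): [7 2 0 6 5 1 4 3]
After op 4 (cut(1)): [2 0 6 5 1 4 3 7]

Answer: 2 0 6 5 1 4 3 7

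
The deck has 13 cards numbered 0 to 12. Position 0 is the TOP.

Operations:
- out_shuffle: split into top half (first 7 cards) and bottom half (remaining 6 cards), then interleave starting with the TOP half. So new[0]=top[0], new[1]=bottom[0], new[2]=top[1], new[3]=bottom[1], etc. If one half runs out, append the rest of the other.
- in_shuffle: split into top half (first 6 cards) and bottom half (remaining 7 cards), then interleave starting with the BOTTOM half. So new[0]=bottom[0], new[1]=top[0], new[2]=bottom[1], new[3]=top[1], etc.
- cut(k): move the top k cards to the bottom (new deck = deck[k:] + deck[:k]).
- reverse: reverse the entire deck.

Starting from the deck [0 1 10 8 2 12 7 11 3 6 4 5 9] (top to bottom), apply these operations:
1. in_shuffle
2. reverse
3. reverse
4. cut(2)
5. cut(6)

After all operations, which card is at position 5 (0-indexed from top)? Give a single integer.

After op 1 (in_shuffle): [7 0 11 1 3 10 6 8 4 2 5 12 9]
After op 2 (reverse): [9 12 5 2 4 8 6 10 3 1 11 0 7]
After op 3 (reverse): [7 0 11 1 3 10 6 8 4 2 5 12 9]
After op 4 (cut(2)): [11 1 3 10 6 8 4 2 5 12 9 7 0]
After op 5 (cut(6)): [4 2 5 12 9 7 0 11 1 3 10 6 8]
Position 5: card 7.

Answer: 7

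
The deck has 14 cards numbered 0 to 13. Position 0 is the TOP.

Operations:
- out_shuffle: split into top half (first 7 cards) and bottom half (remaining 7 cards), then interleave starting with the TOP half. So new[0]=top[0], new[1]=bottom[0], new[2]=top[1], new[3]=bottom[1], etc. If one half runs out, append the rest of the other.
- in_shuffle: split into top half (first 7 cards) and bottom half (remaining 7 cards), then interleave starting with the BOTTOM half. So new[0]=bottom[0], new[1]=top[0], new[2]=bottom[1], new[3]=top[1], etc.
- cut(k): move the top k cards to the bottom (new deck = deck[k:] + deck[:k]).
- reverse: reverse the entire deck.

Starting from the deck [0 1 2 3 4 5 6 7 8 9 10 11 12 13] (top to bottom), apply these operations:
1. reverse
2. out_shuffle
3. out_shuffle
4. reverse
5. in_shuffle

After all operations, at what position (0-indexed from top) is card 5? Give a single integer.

After op 1 (reverse): [13 12 11 10 9 8 7 6 5 4 3 2 1 0]
After op 2 (out_shuffle): [13 6 12 5 11 4 10 3 9 2 8 1 7 0]
After op 3 (out_shuffle): [13 3 6 9 12 2 5 8 11 1 4 7 10 0]
After op 4 (reverse): [0 10 7 4 1 11 8 5 2 12 9 6 3 13]
After op 5 (in_shuffle): [5 0 2 10 12 7 9 4 6 1 3 11 13 8]
Card 5 is at position 0.

Answer: 0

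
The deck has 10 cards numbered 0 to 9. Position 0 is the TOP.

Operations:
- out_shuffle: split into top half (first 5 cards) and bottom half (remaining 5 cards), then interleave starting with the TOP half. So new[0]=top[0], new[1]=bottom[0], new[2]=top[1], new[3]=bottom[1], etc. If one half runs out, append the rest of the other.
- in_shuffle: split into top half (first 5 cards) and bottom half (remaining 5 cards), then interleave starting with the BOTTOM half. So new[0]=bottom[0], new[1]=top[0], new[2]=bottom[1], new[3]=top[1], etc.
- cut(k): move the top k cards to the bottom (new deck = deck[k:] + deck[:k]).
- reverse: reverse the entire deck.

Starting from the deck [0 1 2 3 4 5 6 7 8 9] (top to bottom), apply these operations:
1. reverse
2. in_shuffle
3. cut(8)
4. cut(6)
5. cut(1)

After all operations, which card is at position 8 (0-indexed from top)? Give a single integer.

After op 1 (reverse): [9 8 7 6 5 4 3 2 1 0]
After op 2 (in_shuffle): [4 9 3 8 2 7 1 6 0 5]
After op 3 (cut(8)): [0 5 4 9 3 8 2 7 1 6]
After op 4 (cut(6)): [2 7 1 6 0 5 4 9 3 8]
After op 5 (cut(1)): [7 1 6 0 5 4 9 3 8 2]
Position 8: card 8.

Answer: 8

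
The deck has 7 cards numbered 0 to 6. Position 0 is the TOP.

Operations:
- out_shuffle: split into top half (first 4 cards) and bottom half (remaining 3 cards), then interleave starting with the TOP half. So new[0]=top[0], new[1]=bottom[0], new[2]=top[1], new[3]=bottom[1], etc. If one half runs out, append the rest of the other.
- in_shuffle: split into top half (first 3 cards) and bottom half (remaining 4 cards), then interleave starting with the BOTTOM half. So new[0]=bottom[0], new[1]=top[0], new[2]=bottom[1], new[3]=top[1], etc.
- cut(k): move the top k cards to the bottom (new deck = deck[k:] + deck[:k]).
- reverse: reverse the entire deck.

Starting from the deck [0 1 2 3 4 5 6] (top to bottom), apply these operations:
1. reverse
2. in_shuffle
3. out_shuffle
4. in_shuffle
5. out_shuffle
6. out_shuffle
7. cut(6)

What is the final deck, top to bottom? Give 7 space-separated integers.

Answer: 6 4 2 0 5 3 1

Derivation:
After op 1 (reverse): [6 5 4 3 2 1 0]
After op 2 (in_shuffle): [3 6 2 5 1 4 0]
After op 3 (out_shuffle): [3 1 6 4 2 0 5]
After op 4 (in_shuffle): [4 3 2 1 0 6 5]
After op 5 (out_shuffle): [4 0 3 6 2 5 1]
After op 6 (out_shuffle): [4 2 0 5 3 1 6]
After op 7 (cut(6)): [6 4 2 0 5 3 1]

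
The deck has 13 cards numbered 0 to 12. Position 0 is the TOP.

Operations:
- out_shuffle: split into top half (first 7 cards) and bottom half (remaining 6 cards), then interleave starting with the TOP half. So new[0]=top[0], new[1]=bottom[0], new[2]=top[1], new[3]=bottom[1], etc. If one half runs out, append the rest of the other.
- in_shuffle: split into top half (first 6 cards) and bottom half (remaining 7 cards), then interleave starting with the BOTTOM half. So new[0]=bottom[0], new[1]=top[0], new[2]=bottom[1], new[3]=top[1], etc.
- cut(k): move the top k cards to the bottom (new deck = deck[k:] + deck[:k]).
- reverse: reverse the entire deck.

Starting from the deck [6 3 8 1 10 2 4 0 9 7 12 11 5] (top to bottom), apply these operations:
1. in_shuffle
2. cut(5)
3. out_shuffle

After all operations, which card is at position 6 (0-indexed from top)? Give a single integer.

Answer: 12

Derivation:
After op 1 (in_shuffle): [4 6 0 3 9 8 7 1 12 10 11 2 5]
After op 2 (cut(5)): [8 7 1 12 10 11 2 5 4 6 0 3 9]
After op 3 (out_shuffle): [8 5 7 4 1 6 12 0 10 3 11 9 2]
Position 6: card 12.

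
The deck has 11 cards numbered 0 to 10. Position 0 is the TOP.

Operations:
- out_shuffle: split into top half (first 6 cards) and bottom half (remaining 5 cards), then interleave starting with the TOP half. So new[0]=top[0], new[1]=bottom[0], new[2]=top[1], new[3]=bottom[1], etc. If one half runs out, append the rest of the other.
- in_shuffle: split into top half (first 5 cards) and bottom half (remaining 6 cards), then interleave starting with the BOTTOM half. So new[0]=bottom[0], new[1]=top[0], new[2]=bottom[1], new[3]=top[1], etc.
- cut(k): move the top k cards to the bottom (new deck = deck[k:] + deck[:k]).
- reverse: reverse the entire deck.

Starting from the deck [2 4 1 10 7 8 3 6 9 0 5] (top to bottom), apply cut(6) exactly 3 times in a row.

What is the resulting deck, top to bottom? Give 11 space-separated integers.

Answer: 6 9 0 5 2 4 1 10 7 8 3

Derivation:
After op 1 (cut(6)): [3 6 9 0 5 2 4 1 10 7 8]
After op 2 (cut(6)): [4 1 10 7 8 3 6 9 0 5 2]
After op 3 (cut(6)): [6 9 0 5 2 4 1 10 7 8 3]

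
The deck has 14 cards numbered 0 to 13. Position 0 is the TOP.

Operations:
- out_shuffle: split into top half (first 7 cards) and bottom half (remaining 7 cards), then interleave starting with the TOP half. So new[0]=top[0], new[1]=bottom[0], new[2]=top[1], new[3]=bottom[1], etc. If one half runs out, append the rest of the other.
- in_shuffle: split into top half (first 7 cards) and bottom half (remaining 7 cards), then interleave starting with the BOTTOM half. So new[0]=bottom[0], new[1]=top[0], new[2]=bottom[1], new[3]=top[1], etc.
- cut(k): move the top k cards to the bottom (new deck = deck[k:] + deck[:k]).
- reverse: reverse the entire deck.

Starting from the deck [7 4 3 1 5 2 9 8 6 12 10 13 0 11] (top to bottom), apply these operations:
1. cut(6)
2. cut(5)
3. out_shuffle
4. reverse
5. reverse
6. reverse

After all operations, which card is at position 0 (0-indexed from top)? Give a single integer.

Answer: 10

Derivation:
After op 1 (cut(6)): [9 8 6 12 10 13 0 11 7 4 3 1 5 2]
After op 2 (cut(5)): [13 0 11 7 4 3 1 5 2 9 8 6 12 10]
After op 3 (out_shuffle): [13 5 0 2 11 9 7 8 4 6 3 12 1 10]
After op 4 (reverse): [10 1 12 3 6 4 8 7 9 11 2 0 5 13]
After op 5 (reverse): [13 5 0 2 11 9 7 8 4 6 3 12 1 10]
After op 6 (reverse): [10 1 12 3 6 4 8 7 9 11 2 0 5 13]
Position 0: card 10.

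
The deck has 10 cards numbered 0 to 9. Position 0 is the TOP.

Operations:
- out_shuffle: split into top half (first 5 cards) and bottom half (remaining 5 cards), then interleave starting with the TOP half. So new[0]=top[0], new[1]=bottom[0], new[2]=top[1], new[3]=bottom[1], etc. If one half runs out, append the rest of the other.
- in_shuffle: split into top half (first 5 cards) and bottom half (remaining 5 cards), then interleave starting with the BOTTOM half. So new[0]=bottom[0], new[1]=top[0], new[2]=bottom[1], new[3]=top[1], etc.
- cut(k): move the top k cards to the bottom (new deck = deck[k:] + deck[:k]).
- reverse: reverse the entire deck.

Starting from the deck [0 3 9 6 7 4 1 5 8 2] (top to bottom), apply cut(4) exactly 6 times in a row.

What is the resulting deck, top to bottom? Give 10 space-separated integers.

After op 1 (cut(4)): [7 4 1 5 8 2 0 3 9 6]
After op 2 (cut(4)): [8 2 0 3 9 6 7 4 1 5]
After op 3 (cut(4)): [9 6 7 4 1 5 8 2 0 3]
After op 4 (cut(4)): [1 5 8 2 0 3 9 6 7 4]
After op 5 (cut(4)): [0 3 9 6 7 4 1 5 8 2]
After op 6 (cut(4)): [7 4 1 5 8 2 0 3 9 6]

Answer: 7 4 1 5 8 2 0 3 9 6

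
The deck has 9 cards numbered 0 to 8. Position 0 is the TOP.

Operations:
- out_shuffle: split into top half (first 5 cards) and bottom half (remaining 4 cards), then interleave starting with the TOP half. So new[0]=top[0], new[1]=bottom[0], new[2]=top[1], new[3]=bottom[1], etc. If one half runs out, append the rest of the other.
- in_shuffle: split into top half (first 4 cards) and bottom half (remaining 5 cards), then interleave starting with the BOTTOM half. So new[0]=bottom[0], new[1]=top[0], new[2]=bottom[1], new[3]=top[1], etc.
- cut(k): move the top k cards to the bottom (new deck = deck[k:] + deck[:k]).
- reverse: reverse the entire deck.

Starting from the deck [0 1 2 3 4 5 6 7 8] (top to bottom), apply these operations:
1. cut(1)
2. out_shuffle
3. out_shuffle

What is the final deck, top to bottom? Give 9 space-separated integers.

After op 1 (cut(1)): [1 2 3 4 5 6 7 8 0]
After op 2 (out_shuffle): [1 6 2 7 3 8 4 0 5]
After op 3 (out_shuffle): [1 8 6 4 2 0 7 5 3]

Answer: 1 8 6 4 2 0 7 5 3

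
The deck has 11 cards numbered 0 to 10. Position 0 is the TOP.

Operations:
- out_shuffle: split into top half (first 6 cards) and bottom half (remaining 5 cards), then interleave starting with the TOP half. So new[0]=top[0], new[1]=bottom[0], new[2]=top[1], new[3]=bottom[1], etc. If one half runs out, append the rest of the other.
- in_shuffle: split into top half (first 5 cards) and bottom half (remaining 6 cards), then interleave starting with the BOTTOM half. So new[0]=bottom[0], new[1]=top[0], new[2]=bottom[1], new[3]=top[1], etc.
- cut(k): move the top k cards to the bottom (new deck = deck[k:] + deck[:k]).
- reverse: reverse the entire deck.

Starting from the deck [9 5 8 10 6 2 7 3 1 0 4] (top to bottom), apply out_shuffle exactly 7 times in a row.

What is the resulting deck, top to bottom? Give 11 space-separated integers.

Answer: 9 1 2 8 4 3 6 5 0 7 10

Derivation:
After op 1 (out_shuffle): [9 7 5 3 8 1 10 0 6 4 2]
After op 2 (out_shuffle): [9 10 7 0 5 6 3 4 8 2 1]
After op 3 (out_shuffle): [9 3 10 4 7 8 0 2 5 1 6]
After op 4 (out_shuffle): [9 0 3 2 10 5 4 1 7 6 8]
After op 5 (out_shuffle): [9 4 0 1 3 7 2 6 10 8 5]
After op 6 (out_shuffle): [9 2 4 6 0 10 1 8 3 5 7]
After op 7 (out_shuffle): [9 1 2 8 4 3 6 5 0 7 10]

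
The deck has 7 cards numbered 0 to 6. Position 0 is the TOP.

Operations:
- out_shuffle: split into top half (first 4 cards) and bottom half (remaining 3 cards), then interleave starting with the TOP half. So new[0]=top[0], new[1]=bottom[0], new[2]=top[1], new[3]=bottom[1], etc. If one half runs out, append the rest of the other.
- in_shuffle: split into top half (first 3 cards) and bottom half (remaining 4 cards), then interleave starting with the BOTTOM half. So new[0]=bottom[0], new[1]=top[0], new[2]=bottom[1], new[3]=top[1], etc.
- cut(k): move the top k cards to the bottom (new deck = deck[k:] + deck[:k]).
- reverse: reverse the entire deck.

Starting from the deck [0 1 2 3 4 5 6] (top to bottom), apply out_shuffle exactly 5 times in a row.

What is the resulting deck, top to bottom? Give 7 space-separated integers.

Answer: 0 2 4 6 1 3 5

Derivation:
After op 1 (out_shuffle): [0 4 1 5 2 6 3]
After op 2 (out_shuffle): [0 2 4 6 1 3 5]
After op 3 (out_shuffle): [0 1 2 3 4 5 6]
After op 4 (out_shuffle): [0 4 1 5 2 6 3]
After op 5 (out_shuffle): [0 2 4 6 1 3 5]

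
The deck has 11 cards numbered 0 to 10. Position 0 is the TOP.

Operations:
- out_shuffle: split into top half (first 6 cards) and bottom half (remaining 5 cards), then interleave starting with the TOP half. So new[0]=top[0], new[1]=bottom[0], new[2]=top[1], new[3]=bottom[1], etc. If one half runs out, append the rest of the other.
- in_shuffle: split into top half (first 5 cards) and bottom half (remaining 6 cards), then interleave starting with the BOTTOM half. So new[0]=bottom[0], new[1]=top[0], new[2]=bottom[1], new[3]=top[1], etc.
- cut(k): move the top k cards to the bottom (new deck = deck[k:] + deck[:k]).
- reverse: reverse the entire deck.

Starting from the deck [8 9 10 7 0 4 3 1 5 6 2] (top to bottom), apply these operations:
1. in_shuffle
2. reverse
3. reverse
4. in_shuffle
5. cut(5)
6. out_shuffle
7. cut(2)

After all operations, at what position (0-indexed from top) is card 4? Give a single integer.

Answer: 1

Derivation:
After op 1 (in_shuffle): [4 8 3 9 1 10 5 7 6 0 2]
After op 2 (reverse): [2 0 6 7 5 10 1 9 3 8 4]
After op 3 (reverse): [4 8 3 9 1 10 5 7 6 0 2]
After op 4 (in_shuffle): [10 4 5 8 7 3 6 9 0 1 2]
After op 5 (cut(5)): [3 6 9 0 1 2 10 4 5 8 7]
After op 6 (out_shuffle): [3 10 6 4 9 5 0 8 1 7 2]
After op 7 (cut(2)): [6 4 9 5 0 8 1 7 2 3 10]
Card 4 is at position 1.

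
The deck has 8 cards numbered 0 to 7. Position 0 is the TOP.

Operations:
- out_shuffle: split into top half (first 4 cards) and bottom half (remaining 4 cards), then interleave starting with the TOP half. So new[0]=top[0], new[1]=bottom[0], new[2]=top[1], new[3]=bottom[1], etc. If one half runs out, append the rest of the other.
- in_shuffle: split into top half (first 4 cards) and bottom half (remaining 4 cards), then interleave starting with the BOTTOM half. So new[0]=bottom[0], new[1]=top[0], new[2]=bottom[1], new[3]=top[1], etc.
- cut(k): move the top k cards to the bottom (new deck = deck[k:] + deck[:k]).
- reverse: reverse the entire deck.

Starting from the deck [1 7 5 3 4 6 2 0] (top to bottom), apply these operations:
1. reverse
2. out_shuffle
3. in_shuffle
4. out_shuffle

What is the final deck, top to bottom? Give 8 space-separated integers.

After op 1 (reverse): [0 2 6 4 3 5 7 1]
After op 2 (out_shuffle): [0 3 2 5 6 7 4 1]
After op 3 (in_shuffle): [6 0 7 3 4 2 1 5]
After op 4 (out_shuffle): [6 4 0 2 7 1 3 5]

Answer: 6 4 0 2 7 1 3 5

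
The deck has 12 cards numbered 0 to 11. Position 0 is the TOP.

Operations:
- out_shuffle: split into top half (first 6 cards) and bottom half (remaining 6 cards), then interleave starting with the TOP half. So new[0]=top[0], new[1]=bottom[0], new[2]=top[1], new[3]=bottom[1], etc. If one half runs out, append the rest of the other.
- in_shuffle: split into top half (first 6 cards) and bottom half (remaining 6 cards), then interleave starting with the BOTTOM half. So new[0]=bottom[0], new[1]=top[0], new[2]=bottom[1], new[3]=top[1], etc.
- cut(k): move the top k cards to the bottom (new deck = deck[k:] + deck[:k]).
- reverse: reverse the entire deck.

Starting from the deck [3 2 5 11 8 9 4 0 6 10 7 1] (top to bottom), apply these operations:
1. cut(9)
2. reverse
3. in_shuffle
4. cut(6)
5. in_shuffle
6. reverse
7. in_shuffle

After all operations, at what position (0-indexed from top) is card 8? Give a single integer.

Answer: 9

Derivation:
After op 1 (cut(9)): [10 7 1 3 2 5 11 8 9 4 0 6]
After op 2 (reverse): [6 0 4 9 8 11 5 2 3 1 7 10]
After op 3 (in_shuffle): [5 6 2 0 3 4 1 9 7 8 10 11]
After op 4 (cut(6)): [1 9 7 8 10 11 5 6 2 0 3 4]
After op 5 (in_shuffle): [5 1 6 9 2 7 0 8 3 10 4 11]
After op 6 (reverse): [11 4 10 3 8 0 7 2 9 6 1 5]
After op 7 (in_shuffle): [7 11 2 4 9 10 6 3 1 8 5 0]
Card 8 is at position 9.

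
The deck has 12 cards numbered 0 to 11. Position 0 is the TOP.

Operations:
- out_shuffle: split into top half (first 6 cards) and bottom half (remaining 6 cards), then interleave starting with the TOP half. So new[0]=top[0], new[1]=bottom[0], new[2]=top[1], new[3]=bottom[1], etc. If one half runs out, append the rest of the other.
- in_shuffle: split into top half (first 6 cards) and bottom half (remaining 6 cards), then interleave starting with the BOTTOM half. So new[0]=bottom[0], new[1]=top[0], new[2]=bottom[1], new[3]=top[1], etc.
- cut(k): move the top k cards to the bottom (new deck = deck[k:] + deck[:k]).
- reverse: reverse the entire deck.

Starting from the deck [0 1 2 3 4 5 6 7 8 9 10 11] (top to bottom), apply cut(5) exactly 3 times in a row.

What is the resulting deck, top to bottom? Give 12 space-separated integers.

After op 1 (cut(5)): [5 6 7 8 9 10 11 0 1 2 3 4]
After op 2 (cut(5)): [10 11 0 1 2 3 4 5 6 7 8 9]
After op 3 (cut(5)): [3 4 5 6 7 8 9 10 11 0 1 2]

Answer: 3 4 5 6 7 8 9 10 11 0 1 2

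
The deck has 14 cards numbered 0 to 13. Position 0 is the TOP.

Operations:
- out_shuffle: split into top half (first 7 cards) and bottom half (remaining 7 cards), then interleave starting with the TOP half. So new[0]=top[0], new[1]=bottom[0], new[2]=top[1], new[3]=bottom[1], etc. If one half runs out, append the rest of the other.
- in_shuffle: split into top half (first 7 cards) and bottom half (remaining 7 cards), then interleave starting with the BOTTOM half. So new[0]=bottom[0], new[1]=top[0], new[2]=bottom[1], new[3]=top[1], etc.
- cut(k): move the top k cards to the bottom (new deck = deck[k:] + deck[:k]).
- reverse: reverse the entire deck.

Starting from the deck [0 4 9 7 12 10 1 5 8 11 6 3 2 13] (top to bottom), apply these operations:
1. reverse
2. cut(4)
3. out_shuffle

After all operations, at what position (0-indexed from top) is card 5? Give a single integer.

After op 1 (reverse): [13 2 3 6 11 8 5 1 10 12 7 9 4 0]
After op 2 (cut(4)): [11 8 5 1 10 12 7 9 4 0 13 2 3 6]
After op 3 (out_shuffle): [11 9 8 4 5 0 1 13 10 2 12 3 7 6]
Card 5 is at position 4.

Answer: 4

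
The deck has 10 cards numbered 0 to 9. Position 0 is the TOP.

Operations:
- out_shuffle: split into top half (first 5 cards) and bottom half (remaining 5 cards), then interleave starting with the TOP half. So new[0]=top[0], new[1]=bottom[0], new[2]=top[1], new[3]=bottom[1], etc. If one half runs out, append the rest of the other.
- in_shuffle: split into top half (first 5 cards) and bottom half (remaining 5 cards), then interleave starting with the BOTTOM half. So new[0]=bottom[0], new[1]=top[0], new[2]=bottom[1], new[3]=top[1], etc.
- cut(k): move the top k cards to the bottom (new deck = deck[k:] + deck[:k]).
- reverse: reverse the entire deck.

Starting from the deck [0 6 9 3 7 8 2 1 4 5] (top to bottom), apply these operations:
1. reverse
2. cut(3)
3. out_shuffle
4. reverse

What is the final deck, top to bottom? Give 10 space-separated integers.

Answer: 1 9 4 3 5 7 0 8 6 2

Derivation:
After op 1 (reverse): [5 4 1 2 8 7 3 9 6 0]
After op 2 (cut(3)): [2 8 7 3 9 6 0 5 4 1]
After op 3 (out_shuffle): [2 6 8 0 7 5 3 4 9 1]
After op 4 (reverse): [1 9 4 3 5 7 0 8 6 2]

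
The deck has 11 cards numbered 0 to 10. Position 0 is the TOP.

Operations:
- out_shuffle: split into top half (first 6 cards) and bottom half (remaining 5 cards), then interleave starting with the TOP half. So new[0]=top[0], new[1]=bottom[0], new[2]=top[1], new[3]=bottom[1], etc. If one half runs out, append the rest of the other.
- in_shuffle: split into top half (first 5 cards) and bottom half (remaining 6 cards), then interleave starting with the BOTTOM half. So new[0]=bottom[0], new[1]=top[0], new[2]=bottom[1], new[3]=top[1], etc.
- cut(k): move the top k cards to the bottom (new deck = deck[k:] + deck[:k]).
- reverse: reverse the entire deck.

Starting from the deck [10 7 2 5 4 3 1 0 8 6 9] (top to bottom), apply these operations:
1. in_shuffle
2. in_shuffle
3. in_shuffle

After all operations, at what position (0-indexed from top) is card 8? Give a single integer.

After op 1 (in_shuffle): [3 10 1 7 0 2 8 5 6 4 9]
After op 2 (in_shuffle): [2 3 8 10 5 1 6 7 4 0 9]
After op 3 (in_shuffle): [1 2 6 3 7 8 4 10 0 5 9]
Card 8 is at position 5.

Answer: 5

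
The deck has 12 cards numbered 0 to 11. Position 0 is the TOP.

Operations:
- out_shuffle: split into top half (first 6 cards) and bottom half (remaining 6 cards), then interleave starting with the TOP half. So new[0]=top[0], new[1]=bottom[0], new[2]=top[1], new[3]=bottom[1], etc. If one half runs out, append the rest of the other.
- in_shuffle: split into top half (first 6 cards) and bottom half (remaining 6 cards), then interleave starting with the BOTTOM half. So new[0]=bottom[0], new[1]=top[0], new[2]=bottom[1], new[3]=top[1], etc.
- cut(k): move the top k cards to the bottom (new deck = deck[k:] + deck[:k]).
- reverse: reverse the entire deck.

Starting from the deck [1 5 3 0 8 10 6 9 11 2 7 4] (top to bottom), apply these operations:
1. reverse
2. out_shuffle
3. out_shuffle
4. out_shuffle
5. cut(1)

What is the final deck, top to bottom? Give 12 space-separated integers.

After op 1 (reverse): [4 7 2 11 9 6 10 8 0 3 5 1]
After op 2 (out_shuffle): [4 10 7 8 2 0 11 3 9 5 6 1]
After op 3 (out_shuffle): [4 11 10 3 7 9 8 5 2 6 0 1]
After op 4 (out_shuffle): [4 8 11 5 10 2 3 6 7 0 9 1]
After op 5 (cut(1)): [8 11 5 10 2 3 6 7 0 9 1 4]

Answer: 8 11 5 10 2 3 6 7 0 9 1 4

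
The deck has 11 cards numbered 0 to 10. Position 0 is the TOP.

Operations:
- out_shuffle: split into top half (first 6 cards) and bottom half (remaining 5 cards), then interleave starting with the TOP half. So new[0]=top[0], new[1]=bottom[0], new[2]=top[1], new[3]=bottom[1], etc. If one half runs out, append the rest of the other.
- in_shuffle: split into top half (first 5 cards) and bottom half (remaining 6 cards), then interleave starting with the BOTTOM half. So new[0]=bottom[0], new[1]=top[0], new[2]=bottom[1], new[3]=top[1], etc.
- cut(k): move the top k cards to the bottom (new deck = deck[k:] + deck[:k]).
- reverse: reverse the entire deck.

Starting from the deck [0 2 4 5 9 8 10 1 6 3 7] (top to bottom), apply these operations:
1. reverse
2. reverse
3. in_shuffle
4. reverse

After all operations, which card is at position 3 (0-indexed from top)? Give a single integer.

After op 1 (reverse): [7 3 6 1 10 8 9 5 4 2 0]
After op 2 (reverse): [0 2 4 5 9 8 10 1 6 3 7]
After op 3 (in_shuffle): [8 0 10 2 1 4 6 5 3 9 7]
After op 4 (reverse): [7 9 3 5 6 4 1 2 10 0 8]
Position 3: card 5.

Answer: 5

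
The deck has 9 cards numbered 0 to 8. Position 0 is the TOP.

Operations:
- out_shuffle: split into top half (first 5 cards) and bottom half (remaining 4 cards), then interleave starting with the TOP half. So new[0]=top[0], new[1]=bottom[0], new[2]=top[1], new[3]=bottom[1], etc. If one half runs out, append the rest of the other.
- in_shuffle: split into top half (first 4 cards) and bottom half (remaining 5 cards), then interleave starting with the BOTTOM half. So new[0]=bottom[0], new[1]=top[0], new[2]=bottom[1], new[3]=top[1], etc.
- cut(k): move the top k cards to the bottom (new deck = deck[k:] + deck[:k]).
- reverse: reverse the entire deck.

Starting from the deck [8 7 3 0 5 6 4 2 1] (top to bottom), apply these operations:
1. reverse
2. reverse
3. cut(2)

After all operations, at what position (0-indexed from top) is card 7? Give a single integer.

After op 1 (reverse): [1 2 4 6 5 0 3 7 8]
After op 2 (reverse): [8 7 3 0 5 6 4 2 1]
After op 3 (cut(2)): [3 0 5 6 4 2 1 8 7]
Card 7 is at position 8.

Answer: 8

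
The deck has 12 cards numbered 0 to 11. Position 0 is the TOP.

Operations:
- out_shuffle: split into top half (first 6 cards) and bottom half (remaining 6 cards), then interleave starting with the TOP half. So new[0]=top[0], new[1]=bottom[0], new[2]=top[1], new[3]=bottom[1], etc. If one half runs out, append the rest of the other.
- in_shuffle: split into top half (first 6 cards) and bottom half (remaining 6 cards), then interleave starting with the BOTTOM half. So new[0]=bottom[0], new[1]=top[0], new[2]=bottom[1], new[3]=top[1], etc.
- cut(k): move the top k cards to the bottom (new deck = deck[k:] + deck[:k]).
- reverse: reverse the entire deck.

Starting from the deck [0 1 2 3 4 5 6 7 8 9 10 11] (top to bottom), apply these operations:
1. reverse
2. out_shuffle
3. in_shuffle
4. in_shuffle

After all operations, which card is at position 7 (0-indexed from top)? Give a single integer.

After op 1 (reverse): [11 10 9 8 7 6 5 4 3 2 1 0]
After op 2 (out_shuffle): [11 5 10 4 9 3 8 2 7 1 6 0]
After op 3 (in_shuffle): [8 11 2 5 7 10 1 4 6 9 0 3]
After op 4 (in_shuffle): [1 8 4 11 6 2 9 5 0 7 3 10]
Position 7: card 5.

Answer: 5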